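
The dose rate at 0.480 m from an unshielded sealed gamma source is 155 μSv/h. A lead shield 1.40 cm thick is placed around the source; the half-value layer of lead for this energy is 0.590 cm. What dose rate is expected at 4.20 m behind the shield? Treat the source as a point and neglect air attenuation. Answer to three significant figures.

0.391 μSv/h

Distance alone: 155 × (0.480/4.20)² = 155 × 0.01306 = 2.024 μSv/h.
Shield: 1.40/0.590 = 2.373 half-value layers → attenuation 2^(−2.373) = 0.1930.
Combined: 2.024 × 0.1930 = 0.3906 μSv/h.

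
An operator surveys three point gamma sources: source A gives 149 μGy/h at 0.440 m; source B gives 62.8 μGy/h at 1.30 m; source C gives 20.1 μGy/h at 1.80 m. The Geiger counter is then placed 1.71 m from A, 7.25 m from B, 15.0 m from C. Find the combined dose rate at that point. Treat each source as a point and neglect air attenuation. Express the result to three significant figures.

12.2 μGy/h

Each source contributes Iᵢ·(dᵢ/rᵢ)²; contributions add.
A: 149 × (0.440/1.71)² = 9.865 μGy/h
B: 62.8 × (1.30/7.25)² = 2.019 μGy/h
C: 20.1 × (1.80/15.0)² = 0.2894 μGy/h
Total = 9.865 + 2.019 + 0.2894 = 12.17 μGy/h.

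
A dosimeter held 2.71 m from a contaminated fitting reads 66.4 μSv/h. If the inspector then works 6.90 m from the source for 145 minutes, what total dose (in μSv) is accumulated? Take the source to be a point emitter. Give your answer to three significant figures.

24.8 μSv

Intensity scales as (d₁/d₂)², so rate at 6.90 m:
(2.71/6.90)² = 0.1543, so 66.4 × 0.1543 = 10.25 μSv/h.
Dose = rate × time = 10.25 μSv/h × 2.417 h = 24.77 μSv.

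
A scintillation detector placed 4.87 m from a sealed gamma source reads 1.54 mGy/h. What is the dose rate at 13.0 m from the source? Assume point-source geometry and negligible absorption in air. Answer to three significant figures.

Using I₁d₁² = I₂d₂², scaling from 4.87 m to 13.0 m:
1.54 × (4.87/13.0)² = 1.54 × 0.1403 = 0.2161 mGy/h.

0.216 mGy/h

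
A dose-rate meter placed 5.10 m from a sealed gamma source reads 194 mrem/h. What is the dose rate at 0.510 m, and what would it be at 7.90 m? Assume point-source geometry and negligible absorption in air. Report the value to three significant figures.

19400 mrem/h; 80.9 mrem/h

Using I₁d₁² = I₂d₂²,
At 0.510 m: (5.10/0.510)² = 100.0, so 194 × 100.0 = 19400 mrem/h
At 7.90 m: 19400 × (0.510/7.90)² = 19400 × 0.004168 = 80.86 mrem/h.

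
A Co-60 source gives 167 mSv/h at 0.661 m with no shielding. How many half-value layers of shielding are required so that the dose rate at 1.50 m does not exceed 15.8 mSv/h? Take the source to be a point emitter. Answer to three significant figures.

At 1.50 m, distance alone gives (0.661/1.50)² = 0.1942, so 167 × 0.1942 = 32.43 mSv/h.
Further attenuation needed: 32.43/15.8 = 2.053.
n = log₂(2.053) = 1.038 half-value layers.

1.04 half-value layers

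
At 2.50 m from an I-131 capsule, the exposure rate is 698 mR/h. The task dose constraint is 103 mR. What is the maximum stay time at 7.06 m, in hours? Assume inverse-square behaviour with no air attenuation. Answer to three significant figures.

Intensity scales as (d₁/d₂)², so rate at 7.06 m:
(2.50/7.06)² = 0.1254, so 698 × 0.1254 = 87.53 mR/h.
Stay time = 103 mR ÷ 87.53 mR/h = 1.177 h.

1.18 h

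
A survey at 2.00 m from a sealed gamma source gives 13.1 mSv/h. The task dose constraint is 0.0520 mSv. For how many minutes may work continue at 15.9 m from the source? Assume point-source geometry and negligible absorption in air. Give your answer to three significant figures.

Intensity scales as (d₁/d₂)², so rate at 15.9 m:
(2.00/15.9)² = 0.01582, so 13.1 × 0.01582 = 0.2072 mSv/h.
Stay time = 0.0520 mSv ÷ 0.2072 mSv/h = 0.2510 h = 15.06 min.

15.1 min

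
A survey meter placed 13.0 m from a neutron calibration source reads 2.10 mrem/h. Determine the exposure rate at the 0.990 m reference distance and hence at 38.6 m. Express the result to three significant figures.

362 mrem/h; 0.238 mrem/h

Since intensity falls as 1/r²,
At 0.990 m: (13.0/0.990)² = 172.4, so 2.10 × 172.4 = 362.0 mrem/h
At 38.6 m: (0.990/38.6)² = 0.0006578, so 362.0 × 0.0006578 = 0.2381 mrem/h.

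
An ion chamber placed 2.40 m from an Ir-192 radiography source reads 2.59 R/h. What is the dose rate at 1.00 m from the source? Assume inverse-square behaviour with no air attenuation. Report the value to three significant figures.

Intensity scales as (d₁/d₂)², so scaling from 2.40 m to 1.00 m:
(2.40/1.00)² = 5.760, so 2.59 × 5.760 = 14.92 R/h.

14.9 R/h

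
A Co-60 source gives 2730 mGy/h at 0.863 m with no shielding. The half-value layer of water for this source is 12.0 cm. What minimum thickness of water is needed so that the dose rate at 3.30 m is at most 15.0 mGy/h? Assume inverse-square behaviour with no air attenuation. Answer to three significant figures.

43.7 cm

At 3.30 m, distance alone gives (0.863/3.30)² = 0.06839, so 2730 × 0.06839 = 186.7 mGy/h.
Further attenuation needed: 186.7/15.0 = 12.45.
n = log₂(12.45) = 3.638 half-value layers.
Thickness = 3.638 × 12.0 cm = 43.66 cm.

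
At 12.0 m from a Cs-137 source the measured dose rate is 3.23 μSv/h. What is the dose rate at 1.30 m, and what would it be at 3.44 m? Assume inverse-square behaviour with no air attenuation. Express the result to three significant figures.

275 μSv/h; 39.3 μSv/h

Applying the 1/r² law,
At 1.30 m: (12.0/1.30)² = 85.21, so 3.23 × 85.21 = 275.2 μSv/h
At 3.44 m: (1.30/3.44)² = 0.1428, so 275.2 × 0.1428 = 39.30 μSv/h.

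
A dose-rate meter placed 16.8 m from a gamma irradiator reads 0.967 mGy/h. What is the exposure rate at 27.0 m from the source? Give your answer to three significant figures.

Using I₁d₁² = I₂d₂², scaling from 16.8 m to 27.0 m:
(16.8/27.0)² = 0.3872, so 0.967 × 0.3872 = 0.3744 mGy/h.

0.374 mGy/h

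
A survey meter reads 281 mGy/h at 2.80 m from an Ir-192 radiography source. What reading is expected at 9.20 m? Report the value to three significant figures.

26.0 mGy/h

Since intensity falls as 1/r², the rate at 9.20 m is
(2.80/9.20)² = 0.09263, so 281 × 0.09263 = 26.03 mGy/h.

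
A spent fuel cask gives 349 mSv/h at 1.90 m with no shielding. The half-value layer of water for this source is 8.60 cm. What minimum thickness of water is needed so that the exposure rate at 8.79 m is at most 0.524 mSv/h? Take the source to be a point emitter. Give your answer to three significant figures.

42.7 cm

At 8.79 m, distance alone gives (1.90/8.79)² = 0.04672, so 349 × 0.04672 = 16.31 mSv/h.
Further attenuation needed: 16.31/0.524 = 31.13.
n = log₂(31.13) = 4.960 half-value layers.
Thickness = 4.960 × 8.60 cm = 42.66 cm.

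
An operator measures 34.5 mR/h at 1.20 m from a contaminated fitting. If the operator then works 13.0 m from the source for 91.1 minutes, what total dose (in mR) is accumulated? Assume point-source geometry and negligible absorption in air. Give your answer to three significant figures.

By the inverse-square law, rate at 13.0 m:
(1.20/13.0)² = 0.008521, so 34.5 × 0.008521 = 0.2940 mR/h.
Dose = rate × time = 0.2940 mR/h × 1.518 h = 0.4463 mR.

0.446 mR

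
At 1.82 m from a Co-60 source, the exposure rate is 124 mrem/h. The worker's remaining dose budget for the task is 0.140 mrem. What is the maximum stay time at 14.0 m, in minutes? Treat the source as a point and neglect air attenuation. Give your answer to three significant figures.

Intensity scales as (d₁/d₂)², so rate at 14.0 m:
124 × (1.82/14.0)² = 124 × 0.01690 = 2.096 mrem/h.
Stay time = 0.140 mrem ÷ 2.096 mrem/h = 0.06679 h = 4.007 min.

4.01 min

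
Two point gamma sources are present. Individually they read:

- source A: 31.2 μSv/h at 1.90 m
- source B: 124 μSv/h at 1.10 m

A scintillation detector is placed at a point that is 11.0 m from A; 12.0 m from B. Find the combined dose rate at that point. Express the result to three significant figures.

Each source contributes Iᵢ·(dᵢ/rᵢ)²; contributions add.
A: 31.2 × (1.90/11.0)² = 0.9308 μSv/h
B: 124 × (1.10/12.0)² = 1.042 μSv/h
Total = 0.9308 + 1.042 = 1.973 μSv/h.

1.97 μSv/h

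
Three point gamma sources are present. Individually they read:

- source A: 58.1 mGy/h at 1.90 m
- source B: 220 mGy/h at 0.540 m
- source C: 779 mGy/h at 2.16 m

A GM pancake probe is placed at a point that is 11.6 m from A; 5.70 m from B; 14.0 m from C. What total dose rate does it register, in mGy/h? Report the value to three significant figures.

22.1 mGy/h

Each source contributes Iᵢ·(dᵢ/rᵢ)²; contributions add.
A: 58.1 × (1.90/11.6)² = 1.559 mGy/h
B: 220 × (0.540/5.70)² = 1.975 mGy/h
C: 779 × (2.16/14.0)² = 18.54 mGy/h
Total = 1.559 + 1.975 + 18.54 = 22.07 mGy/h.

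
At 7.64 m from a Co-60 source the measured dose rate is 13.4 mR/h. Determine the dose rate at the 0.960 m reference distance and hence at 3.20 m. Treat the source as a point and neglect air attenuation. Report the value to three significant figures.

Applying the 1/r² law,
At 0.960 m: 13.4 × (7.64/0.960)² = 13.4 × 63.34 = 848.8 mR/h
At 3.20 m: 848.8 × (0.960/3.20)² = 848.8 × 0.09000 = 76.39 mR/h.

849 mR/h; 76.4 mR/h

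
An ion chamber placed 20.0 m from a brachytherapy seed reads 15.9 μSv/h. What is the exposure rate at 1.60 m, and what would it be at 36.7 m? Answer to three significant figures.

2480 μSv/h; 4.72 μSv/h

Applying the 1/r² law,
At 1.60 m: (20.0/1.60)² = 156.2, so 15.9 × 156.2 = 2484 μSv/h
At 36.7 m: (1.60/36.7)² = 0.001901, so 2484 × 0.001901 = 4.722 μSv/h.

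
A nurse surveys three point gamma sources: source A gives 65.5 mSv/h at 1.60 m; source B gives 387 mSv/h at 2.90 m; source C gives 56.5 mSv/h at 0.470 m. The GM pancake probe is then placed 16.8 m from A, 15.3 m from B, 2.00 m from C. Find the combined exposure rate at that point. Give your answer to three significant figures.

17.6 mSv/h

By superposition, sum each source's inverse-square contribution:
A: 65.5 × (1.60/16.8)² = 0.5941 mSv/h
B: 387 × (2.90/15.3)² = 13.90 mSv/h
C: 56.5 × (0.470/2.00)² = 3.120 mSv/h
Total = 0.5941 + 13.90 + 3.120 = 17.61 mSv/h.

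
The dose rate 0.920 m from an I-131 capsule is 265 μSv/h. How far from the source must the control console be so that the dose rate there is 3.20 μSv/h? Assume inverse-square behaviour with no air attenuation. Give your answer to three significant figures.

8.37 m

Applying the 1/r² law, d₂ = d₁·√(I₁/I₂).
I₁/I₂ = 265/3.20 = 82.81, so d₂ = 0.920 × √82.81 = 8.372 m.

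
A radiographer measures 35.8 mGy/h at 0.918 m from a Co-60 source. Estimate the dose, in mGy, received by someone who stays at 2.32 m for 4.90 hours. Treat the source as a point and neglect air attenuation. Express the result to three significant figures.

27.5 mGy

Applying the 1/r² law, rate at 2.32 m:
35.8 × (0.918/2.32)² = 35.8 × 0.1566 = 5.606 mGy/h.
Dose = rate × time = 5.606 mGy/h × 4.900 h = 27.47 mGy.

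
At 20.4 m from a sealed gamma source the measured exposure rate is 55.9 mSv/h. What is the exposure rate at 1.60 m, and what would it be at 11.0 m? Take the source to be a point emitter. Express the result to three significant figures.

By the inverse-square law,
At 1.60 m: (20.4/1.60)² = 162.6, so 55.9 × 162.6 = 9089 mSv/h
At 11.0 m: (1.60/11.0)² = 0.02116, so 9089 × 0.02116 = 192.3 mSv/h.

9090 mSv/h; 192 mSv/h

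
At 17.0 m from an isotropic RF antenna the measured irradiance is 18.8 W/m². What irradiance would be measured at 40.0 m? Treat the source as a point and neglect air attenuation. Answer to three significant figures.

3.40 W/m²

Applying the 1/r² law, scaling from 17.0 m to 40.0 m:
18.8 × (17.0/40.0)² = 18.8 × 0.1806 = 3.395 W/m².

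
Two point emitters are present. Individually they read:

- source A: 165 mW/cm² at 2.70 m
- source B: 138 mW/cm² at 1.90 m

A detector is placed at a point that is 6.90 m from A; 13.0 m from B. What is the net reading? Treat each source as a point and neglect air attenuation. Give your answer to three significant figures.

28.2 mW/cm²

Each source contributes Iᵢ·(dᵢ/rᵢ)²; contributions add.
A: 165 × (2.70/6.90)² = 25.26 mW/cm²
B: 138 × (1.90/13.0)² = 2.948 mW/cm²
Total = 25.26 + 2.948 = 28.21 mW/cm².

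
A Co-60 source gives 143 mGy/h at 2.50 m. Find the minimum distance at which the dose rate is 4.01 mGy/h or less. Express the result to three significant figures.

Since intensity falls as 1/r², d₂ = d₁·√(I₁/I₂).
I₁/I₂ = 143/4.01 = 35.66, so d₂ = 2.50 × √35.66 = 14.93 m.

14.9 m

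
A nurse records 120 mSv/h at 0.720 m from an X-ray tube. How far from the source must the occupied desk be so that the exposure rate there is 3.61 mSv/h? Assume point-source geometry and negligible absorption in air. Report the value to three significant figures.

Applying the 1/r² law, d₂ = d₁·√(I₁/I₂).
I₁/I₂ = 120/3.61 = 33.24, so d₂ = 0.720 × √33.24 = 4.151 m.

4.15 m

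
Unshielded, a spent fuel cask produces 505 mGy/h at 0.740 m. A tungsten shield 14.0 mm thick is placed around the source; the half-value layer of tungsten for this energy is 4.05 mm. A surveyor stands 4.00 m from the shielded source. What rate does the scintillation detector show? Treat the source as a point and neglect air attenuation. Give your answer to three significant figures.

Distance alone: 505 × (0.740/4.00)² = 505 × 0.03422 = 17.28 mGy/h.
Shield: 14.0/4.05 = 3.457 half-value layers → attenuation 2^(−3.457) = 0.09106.
Combined: 17.28 × 0.09106 = 1.574 mGy/h.

1.57 mGy/h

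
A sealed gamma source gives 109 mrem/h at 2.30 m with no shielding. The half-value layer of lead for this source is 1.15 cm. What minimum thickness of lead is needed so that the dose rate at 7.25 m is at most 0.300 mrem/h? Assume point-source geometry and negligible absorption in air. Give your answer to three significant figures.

5.97 cm

At 7.25 m, distance alone gives (2.30/7.25)² = 0.1006, so 109 × 0.1006 = 10.97 mrem/h.
Further attenuation needed: 10.97/0.300 = 36.57.
n = log₂(36.57) = 5.193 half-value layers.
Thickness = 5.193 × 1.15 cm = 5.972 cm.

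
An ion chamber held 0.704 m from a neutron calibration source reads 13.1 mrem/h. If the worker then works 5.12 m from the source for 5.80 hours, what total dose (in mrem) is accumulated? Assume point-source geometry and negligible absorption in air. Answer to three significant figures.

1.44 mrem

Intensity scales as (d₁/d₂)², so rate at 5.12 m:
13.1 × (0.704/5.12)² = 13.1 × 0.01891 = 0.2477 mrem/h.
Dose = rate × time = 0.2477 mrem/h × 5.800 h = 1.437 mrem.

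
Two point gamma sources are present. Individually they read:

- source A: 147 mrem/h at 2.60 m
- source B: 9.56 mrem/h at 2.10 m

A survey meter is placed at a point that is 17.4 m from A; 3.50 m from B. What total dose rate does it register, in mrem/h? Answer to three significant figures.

By superposition, sum each source's inverse-square contribution:
A: 147 × (2.60/17.4)² = 3.282 mrem/h
B: 9.56 × (2.10/3.50)² = 3.442 mrem/h
Total = 3.282 + 3.442 = 6.724 mrem/h.

6.72 mrem/h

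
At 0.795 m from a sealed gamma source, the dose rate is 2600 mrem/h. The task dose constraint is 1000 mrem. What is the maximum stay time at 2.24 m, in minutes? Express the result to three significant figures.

183 min

Using I₁d₁² = I₂d₂², rate at 2.24 m:
(0.795/2.24)² = 0.1260, so 2600 × 0.1260 = 327.6 mrem/h.
Stay time = 1000 mrem ÷ 327.6 mrem/h = 3.053 h = 183.2 min.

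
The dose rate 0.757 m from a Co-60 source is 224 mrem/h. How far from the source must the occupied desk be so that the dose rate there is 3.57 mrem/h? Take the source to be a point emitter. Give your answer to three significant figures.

Using I₁d₁² = I₂d₂², d₂ = d₁·√(I₁/I₂).
I₁/I₂ = 224/3.57 = 62.75, so d₂ = 0.757 × √62.75 = 5.997 m.

6.00 m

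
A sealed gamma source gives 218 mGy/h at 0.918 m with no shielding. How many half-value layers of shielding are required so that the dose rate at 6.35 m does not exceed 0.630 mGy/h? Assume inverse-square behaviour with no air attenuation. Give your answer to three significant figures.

At 6.35 m, distance alone gives 218 × (0.918/6.35)² = 218 × 0.02090 = 4.556 mGy/h.
Further attenuation needed: 4.556/0.630 = 7.232.
n = log₂(7.232) = 2.854 half-value layers.

2.85 half-value layers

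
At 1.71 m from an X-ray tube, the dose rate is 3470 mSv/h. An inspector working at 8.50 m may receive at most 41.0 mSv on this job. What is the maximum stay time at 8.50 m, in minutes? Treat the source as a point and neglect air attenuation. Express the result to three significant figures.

17.5 min

Intensity scales as (d₁/d₂)², so rate at 8.50 m:
3470 × (1.71/8.50)² = 3470 × 0.04047 = 140.4 mSv/h.
Stay time = 41.0 mSv ÷ 140.4 mSv/h = 0.2920 h = 17.52 min.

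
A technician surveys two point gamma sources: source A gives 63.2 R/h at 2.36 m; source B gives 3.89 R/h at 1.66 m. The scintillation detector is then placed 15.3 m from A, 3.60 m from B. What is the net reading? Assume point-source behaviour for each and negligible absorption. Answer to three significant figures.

Each source contributes Iᵢ·(dᵢ/rᵢ)²; contributions add.
A: 63.2 × (2.36/15.3)² = 1.504 R/h
B: 3.89 × (1.66/3.60)² = 0.8271 R/h
Total = 1.504 + 0.8271 = 2.331 R/h.

2.33 R/h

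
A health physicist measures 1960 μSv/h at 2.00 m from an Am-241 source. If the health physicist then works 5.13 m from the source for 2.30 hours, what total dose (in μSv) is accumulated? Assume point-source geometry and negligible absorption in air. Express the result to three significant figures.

Applying the 1/r² law, rate at 5.13 m:
1960 × (2.00/5.13)² = 1960 × 0.1520 = 297.9 μSv/h.
Dose = rate × time = 297.9 μSv/h × 2.300 h = 685.2 μSv.

685 μSv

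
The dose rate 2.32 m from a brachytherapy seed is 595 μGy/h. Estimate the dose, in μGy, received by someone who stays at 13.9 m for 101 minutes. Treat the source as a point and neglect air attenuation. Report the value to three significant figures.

Applying the 1/r² law, rate at 13.9 m:
(2.32/13.9)² = 0.02786, so 595 × 0.02786 = 16.58 μGy/h.
Dose = rate × time = 16.58 μGy/h × 1.683 h = 27.90 μGy.

27.9 μGy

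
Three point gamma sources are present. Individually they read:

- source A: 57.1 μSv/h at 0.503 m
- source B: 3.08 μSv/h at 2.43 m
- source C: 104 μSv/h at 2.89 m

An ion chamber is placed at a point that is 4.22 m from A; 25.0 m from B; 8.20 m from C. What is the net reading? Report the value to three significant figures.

Each source contributes Iᵢ·(dᵢ/rᵢ)²; contributions add.
A: 57.1 × (0.503/4.22)² = 0.8112 μSv/h
B: 3.08 × (2.43/25.0)² = 0.02910 μSv/h
C: 104 × (2.89/8.20)² = 12.92 μSv/h
Total = 0.8112 + 0.02910 + 12.92 = 13.76 μSv/h.

13.8 μSv/h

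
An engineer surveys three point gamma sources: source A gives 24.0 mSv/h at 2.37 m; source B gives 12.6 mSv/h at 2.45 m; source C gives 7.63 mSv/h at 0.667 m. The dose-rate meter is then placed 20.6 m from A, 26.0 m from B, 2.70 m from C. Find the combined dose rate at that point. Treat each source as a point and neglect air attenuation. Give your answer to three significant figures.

0.895 mSv/h

By superposition, sum each source's inverse-square contribution:
A: 24.0 × (2.37/20.6)² = 0.3177 mSv/h
B: 12.6 × (2.45/26.0)² = 0.1119 mSv/h
C: 7.63 × (0.667/2.70)² = 0.4656 mSv/h
Total = 0.3177 + 0.1119 + 0.4656 = 0.8952 mSv/h.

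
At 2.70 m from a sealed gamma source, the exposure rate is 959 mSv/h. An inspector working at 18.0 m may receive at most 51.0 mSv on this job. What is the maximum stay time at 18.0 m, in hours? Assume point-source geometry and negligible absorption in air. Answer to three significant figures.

Intensity scales as (d₁/d₂)², so rate at 18.0 m:
959 × (2.70/18.0)² = 959 × 0.02250 = 21.58 mSv/h.
Stay time = 51.0 mSv ÷ 21.58 mSv/h = 2.363 h.

2.36 h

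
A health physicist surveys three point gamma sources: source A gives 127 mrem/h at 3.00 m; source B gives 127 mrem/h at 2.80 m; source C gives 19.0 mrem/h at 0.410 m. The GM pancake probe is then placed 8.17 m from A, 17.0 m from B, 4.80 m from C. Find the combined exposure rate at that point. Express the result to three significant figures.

20.7 mrem/h

By superposition, sum each source's inverse-square contribution:
A: 127 × (3.00/8.17)² = 17.12 mrem/h
B: 127 × (2.80/17.0)² = 3.445 mrem/h
C: 19.0 × (0.410/4.80)² = 0.1386 mrem/h
Total = 17.12 + 3.445 + 0.1386 = 20.70 mrem/h.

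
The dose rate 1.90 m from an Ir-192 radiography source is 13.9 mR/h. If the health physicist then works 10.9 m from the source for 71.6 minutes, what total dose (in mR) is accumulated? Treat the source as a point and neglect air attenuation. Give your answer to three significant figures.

Applying the 1/r² law, rate at 10.9 m:
13.9 × (1.90/10.9)² = 13.9 × 0.03038 = 0.4223 mR/h.
Dose = rate × time = 0.4223 mR/h × 1.193 h = 0.5038 mR.

0.504 mR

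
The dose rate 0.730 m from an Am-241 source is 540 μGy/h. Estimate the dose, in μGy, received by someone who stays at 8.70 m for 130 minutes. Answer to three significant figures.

8.24 μGy

Using I₁d₁² = I₂d₂², rate at 8.70 m:
540 × (0.730/8.70)² = 540 × 0.007041 = 3.802 μGy/h.
Dose = rate × time = 3.802 μGy/h × 2.167 h = 8.239 μGy.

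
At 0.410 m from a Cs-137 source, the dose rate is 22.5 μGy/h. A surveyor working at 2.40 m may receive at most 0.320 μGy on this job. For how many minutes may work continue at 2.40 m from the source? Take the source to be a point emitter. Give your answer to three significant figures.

Intensity scales as (d₁/d₂)², so rate at 2.40 m:
22.5 × (0.410/2.40)² = 22.5 × 0.02918 = 0.6566 μGy/h.
Stay time = 0.320 μGy ÷ 0.6566 μGy/h = 0.4874 h = 29.24 min.

29.2 min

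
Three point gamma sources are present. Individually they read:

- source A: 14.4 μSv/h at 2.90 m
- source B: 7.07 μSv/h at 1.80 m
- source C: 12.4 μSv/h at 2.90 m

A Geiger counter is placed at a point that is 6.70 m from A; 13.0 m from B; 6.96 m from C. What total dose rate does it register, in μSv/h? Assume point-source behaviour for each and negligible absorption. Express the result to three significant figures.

Each source contributes Iᵢ·(dᵢ/rᵢ)²; contributions add.
A: 14.4 × (2.90/6.70)² = 2.698 μSv/h
B: 7.07 × (1.80/13.0)² = 0.1355 μSv/h
C: 12.4 × (2.90/6.96)² = 2.153 μSv/h
Total = 2.698 + 0.1355 + 2.153 = 4.987 μSv/h.

4.99 μSv/h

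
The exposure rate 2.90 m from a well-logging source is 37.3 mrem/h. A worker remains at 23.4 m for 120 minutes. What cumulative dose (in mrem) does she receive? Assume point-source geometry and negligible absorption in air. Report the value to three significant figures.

1.15 mrem

Applying the 1/r² law, rate at 23.4 m:
37.3 × (2.90/23.4)² = 37.3 × 0.01536 = 0.5729 mrem/h.
Dose = rate × time = 0.5729 mrem/h × 2.000 h = 1.146 mrem.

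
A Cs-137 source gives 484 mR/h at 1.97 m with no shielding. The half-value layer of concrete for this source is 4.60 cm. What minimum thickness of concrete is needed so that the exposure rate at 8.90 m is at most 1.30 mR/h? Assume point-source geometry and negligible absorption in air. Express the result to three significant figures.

At 8.90 m, distance alone gives (1.97/8.90)² = 0.04900, so 484 × 0.04900 = 23.72 mR/h.
Further attenuation needed: 23.72/1.30 = 18.25.
n = log₂(18.25) = 4.190 half-value layers.
Thickness = 4.190 × 4.60 cm = 19.27 cm.

19.3 cm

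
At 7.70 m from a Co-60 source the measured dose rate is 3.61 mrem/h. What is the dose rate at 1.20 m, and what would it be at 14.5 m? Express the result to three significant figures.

149 mrem/h; 1.02 mrem/h

By the inverse-square law,
At 1.20 m: 3.61 × (7.70/1.20)² = 3.61 × 41.17 = 148.6 mrem/h
At 14.5 m: 148.6 × (1.20/14.5)² = 148.6 × 0.006849 = 1.018 mrem/h.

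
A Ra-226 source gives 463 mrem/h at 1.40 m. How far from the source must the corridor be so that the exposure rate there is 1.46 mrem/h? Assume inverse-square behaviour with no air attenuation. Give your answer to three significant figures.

24.9 m

By the inverse-square law, d₂ = d₁·√(I₁/I₂).
I₁/I₂ = 463/1.46 = 317.1, so d₂ = 1.40 × √317.1 = 24.93 m.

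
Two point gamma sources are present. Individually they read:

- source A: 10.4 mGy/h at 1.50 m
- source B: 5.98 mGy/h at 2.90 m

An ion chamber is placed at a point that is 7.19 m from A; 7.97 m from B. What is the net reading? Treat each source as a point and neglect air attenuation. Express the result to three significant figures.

Each source contributes Iᵢ·(dᵢ/rᵢ)²; contributions add.
A: 10.4 × (1.50/7.19)² = 0.4526 mGy/h
B: 5.98 × (2.90/7.97)² = 0.7917 mGy/h
Total = 0.4526 + 0.7917 = 1.244 mGy/h.

1.24 mGy/h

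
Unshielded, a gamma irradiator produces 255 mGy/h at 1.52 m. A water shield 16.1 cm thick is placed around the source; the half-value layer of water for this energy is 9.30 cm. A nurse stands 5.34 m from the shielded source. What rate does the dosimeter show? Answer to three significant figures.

6.22 mGy/h

Distance alone: (1.52/5.34)² = 0.08102, so 255 × 0.08102 = 20.66 mGy/h.
Shield: 16.1/9.30 = 1.731 half-value layers → attenuation 2^(−1.731) = 0.3012.
Combined: 20.66 × 0.3012 = 6.223 mGy/h.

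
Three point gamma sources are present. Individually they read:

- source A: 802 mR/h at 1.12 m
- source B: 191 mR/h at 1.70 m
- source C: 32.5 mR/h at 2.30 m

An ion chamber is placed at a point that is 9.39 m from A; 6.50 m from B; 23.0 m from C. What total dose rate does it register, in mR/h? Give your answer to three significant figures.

24.8 mR/h

By superposition, sum each source's inverse-square contribution:
A: 802 × (1.12/9.39)² = 11.41 mR/h
B: 191 × (1.70/6.50)² = 13.06 mR/h
C: 32.5 × (2.30/23.0)² = 0.3250 mR/h
Total = 11.41 + 13.06 + 0.3250 = 24.80 mR/h.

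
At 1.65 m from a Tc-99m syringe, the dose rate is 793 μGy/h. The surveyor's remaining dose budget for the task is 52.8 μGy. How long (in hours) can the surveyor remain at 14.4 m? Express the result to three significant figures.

Using I₁d₁² = I₂d₂², rate at 14.4 m:
793 × (1.65/14.4)² = 793 × 0.01313 = 10.41 μGy/h.
Stay time = 52.8 μGy ÷ 10.41 μGy/h = 5.072 h.

5.07 h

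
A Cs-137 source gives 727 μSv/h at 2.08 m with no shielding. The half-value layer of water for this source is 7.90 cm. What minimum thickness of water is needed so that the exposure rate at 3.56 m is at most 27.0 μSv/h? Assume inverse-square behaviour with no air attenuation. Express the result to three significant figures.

25.3 cm

At 3.56 m, distance alone gives 727 × (2.08/3.56)² = 727 × 0.3414 = 248.2 μSv/h.
Further attenuation needed: 248.2/27.0 = 9.193.
n = log₂(9.193) = 3.201 half-value layers.
Thickness = 3.201 × 7.90 cm = 25.29 cm.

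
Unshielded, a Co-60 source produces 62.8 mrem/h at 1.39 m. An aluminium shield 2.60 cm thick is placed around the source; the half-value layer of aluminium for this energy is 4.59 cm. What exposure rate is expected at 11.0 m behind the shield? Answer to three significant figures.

Distance alone: 62.8 × (1.39/11.0)² = 62.8 × 0.01597 = 1.003 mrem/h.
Shield: 2.60/4.59 = 0.5664 half-value layers → attenuation 2^(−0.5664) = 0.6753.
Combined: 1.003 × 0.6753 = 0.6773 mrem/h.

0.677 mrem/h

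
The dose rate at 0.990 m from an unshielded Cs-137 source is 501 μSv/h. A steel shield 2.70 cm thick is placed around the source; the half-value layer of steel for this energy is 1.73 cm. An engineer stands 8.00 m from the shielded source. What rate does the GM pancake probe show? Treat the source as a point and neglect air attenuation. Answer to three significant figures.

Distance alone: 501 × (0.990/8.00)² = 501 × 0.01531 = 7.670 μSv/h.
Shield: 2.70/1.73 = 1.561 half-value layers → attenuation 2^(−1.561) = 0.3389.
Combined: 7.670 × 0.3389 = 2.599 μSv/h.

2.60 μSv/h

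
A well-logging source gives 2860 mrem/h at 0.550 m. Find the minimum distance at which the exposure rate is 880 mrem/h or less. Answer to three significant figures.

Using I₁d₁² = I₂d₂², d₂ = d₁·√(I₁/I₂).
I₁/I₂ = 2860/880 = 3.250, so d₂ = 0.550 × √3.250 = 0.9915 m.

0.992 m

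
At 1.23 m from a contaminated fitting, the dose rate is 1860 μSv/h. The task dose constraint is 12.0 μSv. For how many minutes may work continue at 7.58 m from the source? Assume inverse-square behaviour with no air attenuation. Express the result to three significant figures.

Intensity scales as (d₁/d₂)², so rate at 7.58 m:
(1.23/7.58)² = 0.02633, so 1860 × 0.02633 = 48.97 μSv/h.
Stay time = 12.0 μSv ÷ 48.97 μSv/h = 0.2450 h = 14.70 min.

14.7 min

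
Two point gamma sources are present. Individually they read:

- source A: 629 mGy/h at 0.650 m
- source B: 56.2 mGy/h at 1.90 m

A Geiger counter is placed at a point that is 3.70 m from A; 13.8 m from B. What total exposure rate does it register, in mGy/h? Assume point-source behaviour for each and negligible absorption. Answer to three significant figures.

20.5 mGy/h

Each source contributes Iᵢ·(dᵢ/rᵢ)²; contributions add.
A: 629 × (0.650/3.70)² = 19.41 mGy/h
B: 56.2 × (1.90/13.8)² = 1.065 mGy/h
Total = 19.41 + 1.065 = 20.48 mGy/h.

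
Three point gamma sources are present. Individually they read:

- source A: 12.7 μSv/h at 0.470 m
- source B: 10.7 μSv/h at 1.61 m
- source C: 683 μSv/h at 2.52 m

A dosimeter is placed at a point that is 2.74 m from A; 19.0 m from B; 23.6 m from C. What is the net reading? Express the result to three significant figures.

8.24 μSv/h

Each source contributes Iᵢ·(dᵢ/rᵢ)²; contributions add.
A: 12.7 × (0.470/2.74)² = 0.3737 μSv/h
B: 10.7 × (1.61/19.0)² = 0.07683 μSv/h
C: 683 × (2.52/23.6)² = 7.787 μSv/h
Total = 0.3737 + 0.07683 + 7.787 = 8.238 μSv/h.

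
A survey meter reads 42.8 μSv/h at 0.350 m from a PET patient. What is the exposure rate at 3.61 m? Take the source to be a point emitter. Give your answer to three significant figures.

Applying the 1/r² law, the rate at 3.61 m is
42.8 × (0.350/3.61)² = 42.8 × 0.009400 = 0.4023 μSv/h.

0.402 μSv/h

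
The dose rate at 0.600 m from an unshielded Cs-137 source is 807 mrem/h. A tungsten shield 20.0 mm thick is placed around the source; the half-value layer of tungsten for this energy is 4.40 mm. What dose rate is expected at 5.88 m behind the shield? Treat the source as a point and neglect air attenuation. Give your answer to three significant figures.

0.360 mrem/h

Distance alone: 807 × (0.600/5.88)² = 807 × 0.01041 = 8.401 mrem/h.
Shield: 20.0/4.40 = 4.545 half-value layers → attenuation 2^(−4.545) = 0.04284.
Combined: 8.401 × 0.04284 = 0.3599 mrem/h.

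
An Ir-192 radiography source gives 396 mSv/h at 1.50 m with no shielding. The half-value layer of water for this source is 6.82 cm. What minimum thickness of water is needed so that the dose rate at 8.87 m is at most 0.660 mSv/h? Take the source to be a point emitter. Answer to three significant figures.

28.0 cm

At 8.87 m, distance alone gives 396 × (1.50/8.87)² = 396 × 0.02860 = 11.33 mSv/h.
Further attenuation needed: 11.33/0.660 = 17.17.
n = log₂(17.17) = 4.102 half-value layers.
Thickness = 4.102 × 6.82 cm = 27.98 cm.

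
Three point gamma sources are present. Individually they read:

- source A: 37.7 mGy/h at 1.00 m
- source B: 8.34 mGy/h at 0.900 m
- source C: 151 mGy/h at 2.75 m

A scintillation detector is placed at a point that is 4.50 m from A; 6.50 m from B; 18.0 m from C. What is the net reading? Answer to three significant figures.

5.55 mGy/h

By superposition, sum each source's inverse-square contribution:
A: 37.7 × (1.00/4.50)² = 1.862 mGy/h
B: 8.34 × (0.900/6.50)² = 0.1599 mGy/h
C: 151 × (2.75/18.0)² = 3.524 mGy/h
Total = 1.862 + 0.1599 + 3.524 = 5.546 mGy/h.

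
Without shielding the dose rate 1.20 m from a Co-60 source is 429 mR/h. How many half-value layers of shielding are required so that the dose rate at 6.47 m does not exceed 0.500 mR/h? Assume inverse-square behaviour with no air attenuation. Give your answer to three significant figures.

4.88 half-value layers

At 6.47 m, distance alone gives 429 × (1.20/6.47)² = 429 × 0.03440 = 14.76 mR/h.
Further attenuation needed: 14.76/0.500 = 29.52.
n = log₂(29.52) = 4.884 half-value layers.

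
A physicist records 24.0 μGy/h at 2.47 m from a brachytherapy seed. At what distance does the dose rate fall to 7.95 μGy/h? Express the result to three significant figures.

4.29 m

Applying the 1/r² law, d₂ = d₁·√(I₁/I₂).
I₁/I₂ = 24.0/7.95 = 3.019, so d₂ = 2.47 × √3.019 = 4.292 m.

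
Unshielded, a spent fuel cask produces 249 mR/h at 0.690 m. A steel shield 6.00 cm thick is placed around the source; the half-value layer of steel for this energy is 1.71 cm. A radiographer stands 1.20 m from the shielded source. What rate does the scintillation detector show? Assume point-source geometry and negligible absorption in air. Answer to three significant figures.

7.23 mR/h

Distance alone: (0.690/1.20)² = 0.3306, so 249 × 0.3306 = 82.32 mR/h.
Shield: 6.00/1.71 = 3.509 half-value layers → attenuation 2^(−3.509) = 0.08784.
Combined: 82.32 × 0.08784 = 7.231 mR/h.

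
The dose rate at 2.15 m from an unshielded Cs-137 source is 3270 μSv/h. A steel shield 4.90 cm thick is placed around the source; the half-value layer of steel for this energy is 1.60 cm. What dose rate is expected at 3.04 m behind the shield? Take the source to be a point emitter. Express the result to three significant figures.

196 μSv/h

Distance alone: (2.15/3.04)² = 0.5002, so 3270 × 0.5002 = 1636 μSv/h.
Shield: 4.90/1.60 = 3.062 half-value layers → attenuation 2^(−3.062) = 0.1197.
Combined: 1636 × 0.1197 = 195.8 μSv/h.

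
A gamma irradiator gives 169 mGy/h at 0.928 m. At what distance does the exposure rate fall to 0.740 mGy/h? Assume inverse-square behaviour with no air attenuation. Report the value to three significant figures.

By the inverse-square law, d₂ = d₁·√(I₁/I₂).
I₁/I₂ = 169/0.740 = 228.4, so d₂ = 0.928 × √228.4 = 14.02 m.

14.0 m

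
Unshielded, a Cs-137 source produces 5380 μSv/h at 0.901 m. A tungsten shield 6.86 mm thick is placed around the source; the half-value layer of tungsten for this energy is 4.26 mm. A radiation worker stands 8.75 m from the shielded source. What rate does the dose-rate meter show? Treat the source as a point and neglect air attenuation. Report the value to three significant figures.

Distance alone: 5380 × (0.901/8.75)² = 5380 × 0.01060 = 57.03 μSv/h.
Shield: 6.86/4.26 = 1.610 half-value layers → attenuation 2^(−1.610) = 0.3276.
Combined: 57.03 × 0.3276 = 18.68 μSv/h.

18.7 μSv/h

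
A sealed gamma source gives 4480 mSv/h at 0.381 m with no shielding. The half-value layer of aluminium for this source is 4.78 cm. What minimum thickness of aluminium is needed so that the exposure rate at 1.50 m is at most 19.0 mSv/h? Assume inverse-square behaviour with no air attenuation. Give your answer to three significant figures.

At 1.50 m, distance alone gives (0.381/1.50)² = 0.06452, so 4480 × 0.06452 = 289.0 mSv/h.
Further attenuation needed: 289.0/19.0 = 15.21.
n = log₂(15.21) = 3.927 half-value layers.
Thickness = 3.927 × 4.78 cm = 18.77 cm.

18.8 cm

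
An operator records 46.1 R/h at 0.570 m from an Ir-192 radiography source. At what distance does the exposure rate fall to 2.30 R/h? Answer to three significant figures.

2.55 m

Intensity scales as (d₁/d₂)², so d₂ = d₁·√(I₁/I₂).
I₁/I₂ = 46.1/2.30 = 20.04, so d₂ = 0.570 × √20.04 = 2.552 m.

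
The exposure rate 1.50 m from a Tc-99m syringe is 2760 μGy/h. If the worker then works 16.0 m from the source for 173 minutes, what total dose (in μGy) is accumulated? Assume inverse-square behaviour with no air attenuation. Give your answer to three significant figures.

69.9 μGy

Applying the 1/r² law, rate at 16.0 m:
(1.50/16.0)² = 0.008789, so 2760 × 0.008789 = 24.26 μGy/h.
Dose = rate × time = 24.26 μGy/h × 2.883 h = 69.94 μGy.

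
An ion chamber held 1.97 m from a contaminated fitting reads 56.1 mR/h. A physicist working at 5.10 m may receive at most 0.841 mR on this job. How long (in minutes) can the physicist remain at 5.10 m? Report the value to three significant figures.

Intensity scales as (d₁/d₂)², so rate at 5.10 m:
56.1 × (1.97/5.10)² = 56.1 × 0.1492 = 8.370 mR/h.
Stay time = 0.841 mR ÷ 8.370 mR/h = 0.1005 h = 6.030 min.

6.03 min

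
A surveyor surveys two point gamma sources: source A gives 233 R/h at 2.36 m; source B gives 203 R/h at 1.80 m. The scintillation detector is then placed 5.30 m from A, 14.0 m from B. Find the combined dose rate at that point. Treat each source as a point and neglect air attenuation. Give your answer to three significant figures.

49.6 R/h

Each source contributes Iᵢ·(dᵢ/rᵢ)²; contributions add.
A: 233 × (2.36/5.30)² = 46.20 R/h
B: 203 × (1.80/14.0)² = 3.356 R/h
Total = 46.20 + 3.356 = 49.56 R/h.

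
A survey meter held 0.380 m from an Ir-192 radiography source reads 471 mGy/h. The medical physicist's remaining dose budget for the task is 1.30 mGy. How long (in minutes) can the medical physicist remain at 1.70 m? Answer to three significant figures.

Since intensity falls as 1/r², rate at 1.70 m:
(0.380/1.70)² = 0.04997, so 471 × 0.04997 = 23.54 mGy/h.
Stay time = 1.30 mGy ÷ 23.54 mGy/h = 0.05523 h = 3.314 min.

3.31 min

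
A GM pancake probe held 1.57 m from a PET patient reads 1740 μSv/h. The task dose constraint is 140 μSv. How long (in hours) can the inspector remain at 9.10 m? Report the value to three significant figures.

2.70 h

By the inverse-square law, rate at 9.10 m:
1740 × (1.57/9.10)² = 1740 × 0.02977 = 51.80 μSv/h.
Stay time = 140 μSv ÷ 51.80 μSv/h = 2.703 h.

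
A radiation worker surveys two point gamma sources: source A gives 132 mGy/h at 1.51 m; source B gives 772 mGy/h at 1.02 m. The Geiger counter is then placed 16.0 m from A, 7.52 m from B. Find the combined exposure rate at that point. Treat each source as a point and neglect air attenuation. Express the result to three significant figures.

Each source contributes Iᵢ·(dᵢ/rᵢ)²; contributions add.
A: 132 × (1.51/16.0)² = 1.176 mGy/h
B: 772 × (1.02/7.52)² = 14.20 mGy/h
Total = 1.176 + 14.20 = 15.38 mGy/h.

15.4 mGy/h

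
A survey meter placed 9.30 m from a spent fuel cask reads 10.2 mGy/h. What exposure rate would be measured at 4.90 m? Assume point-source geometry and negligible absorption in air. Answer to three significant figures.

36.7 mGy/h

Applying the 1/r² law, scaling from 9.30 m to 4.90 m:
10.2 × (9.30/4.90)² = 10.2 × 3.602 = 36.74 mGy/h.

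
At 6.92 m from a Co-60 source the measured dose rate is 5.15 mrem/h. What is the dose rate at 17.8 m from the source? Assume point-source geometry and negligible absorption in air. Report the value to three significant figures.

0.778 mrem/h

Applying the 1/r² law, scaling from 6.92 m to 17.8 m:
5.15 × (6.92/17.8)² = 5.15 × 0.1511 = 0.7782 mrem/h.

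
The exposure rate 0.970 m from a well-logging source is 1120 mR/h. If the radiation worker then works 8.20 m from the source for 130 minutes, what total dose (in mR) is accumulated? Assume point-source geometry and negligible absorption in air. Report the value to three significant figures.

34.0 mR

By the inverse-square law, rate at 8.20 m:
1120 × (0.970/8.20)² = 1120 × 0.01399 = 15.67 mR/h.
Dose = rate × time = 15.67 mR/h × 2.167 h = 33.96 mR.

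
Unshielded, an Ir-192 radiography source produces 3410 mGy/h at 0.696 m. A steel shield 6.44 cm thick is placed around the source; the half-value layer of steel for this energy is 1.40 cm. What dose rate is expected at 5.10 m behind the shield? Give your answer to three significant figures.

Distance alone: (0.696/5.10)² = 0.01862, so 3410 × 0.01862 = 63.49 mGy/h.
Shield: 6.44/1.40 = 4.600 half-value layers → attenuation 2^(−4.600) = 0.04123.
Combined: 63.49 × 0.04123 = 2.618 mGy/h.

2.62 mGy/h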